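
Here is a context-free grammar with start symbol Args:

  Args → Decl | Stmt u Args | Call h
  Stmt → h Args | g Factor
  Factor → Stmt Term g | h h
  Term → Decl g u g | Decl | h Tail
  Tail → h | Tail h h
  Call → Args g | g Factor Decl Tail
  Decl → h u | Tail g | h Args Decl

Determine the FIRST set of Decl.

Decl → h u contributes {h}.
From Decl → Tail g: add FIRST(Tail) = { h }.
Decl → h Args Decl contributes {h}.
Union: FIRST(Decl) = { h }.

{ h }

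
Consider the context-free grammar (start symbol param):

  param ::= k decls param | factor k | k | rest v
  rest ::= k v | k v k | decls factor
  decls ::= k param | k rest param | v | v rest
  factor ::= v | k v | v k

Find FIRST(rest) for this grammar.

rest ::= k v contributes {k}.
rest ::= k v k contributes {k}.
From rest ::= decls factor: add FIRST(decls) = { k, v }.
Union: FIRST(rest) = { k, v }.

{ k, v }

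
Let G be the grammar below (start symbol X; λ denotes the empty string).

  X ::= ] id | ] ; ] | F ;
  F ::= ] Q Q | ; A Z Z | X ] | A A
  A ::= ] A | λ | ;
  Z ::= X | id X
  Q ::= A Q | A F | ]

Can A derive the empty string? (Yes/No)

Yes

A has an λ-production, so A ⇒ λ.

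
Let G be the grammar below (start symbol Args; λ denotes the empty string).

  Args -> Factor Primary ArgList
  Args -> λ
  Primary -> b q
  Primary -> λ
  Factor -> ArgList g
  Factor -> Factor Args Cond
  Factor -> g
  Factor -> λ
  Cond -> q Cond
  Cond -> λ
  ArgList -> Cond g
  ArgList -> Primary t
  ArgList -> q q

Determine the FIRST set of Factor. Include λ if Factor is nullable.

From Factor -> ArgList g: add FIRST(ArgList) = { b, g, q, t }.
From Factor -> Factor Args Cond: Factor, Args, Cond nullable, take FIRST(Factor) ∪ FIRST(Args) ∪ FIRST(Cond) = { b, g, q, t }; also λ since the whole RHS is nullable.
Factor -> g contributes {g}.
Factor -> λ contributes λ.
Union: FIRST(Factor) = { b, g, q, t, λ }.

{ b, g, q, t, λ }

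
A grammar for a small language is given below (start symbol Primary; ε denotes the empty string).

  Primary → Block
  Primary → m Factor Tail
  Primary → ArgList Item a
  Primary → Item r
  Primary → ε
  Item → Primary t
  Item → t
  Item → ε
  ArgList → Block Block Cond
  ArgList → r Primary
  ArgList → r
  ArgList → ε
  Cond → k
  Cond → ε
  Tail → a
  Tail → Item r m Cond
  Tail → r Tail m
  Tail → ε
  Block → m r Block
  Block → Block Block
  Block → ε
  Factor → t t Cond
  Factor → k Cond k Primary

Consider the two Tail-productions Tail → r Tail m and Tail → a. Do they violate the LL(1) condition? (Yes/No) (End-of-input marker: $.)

No

FIRST(r Tail m) = { r } and FIRST(a) = { a }.
The FIRST sets are disjoint and neither alternative is nullable — no conflict.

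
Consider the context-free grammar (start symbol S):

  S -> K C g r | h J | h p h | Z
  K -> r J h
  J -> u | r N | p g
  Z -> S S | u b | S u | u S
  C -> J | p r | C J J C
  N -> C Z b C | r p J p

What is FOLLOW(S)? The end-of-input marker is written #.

{ #, b, h, r, u }

S is the start symbol, so # ∈ FOLLOW(S).
In Z -> S S: add FIRST(S) = { h, r, u }.
In Z -> S S: S is at the end, add FOLLOW(Z) = { #, b, h, r, u }.
In Z -> S u: add FIRST(u) = { u }.
In Z -> u S: S is at the end, add FOLLOW(Z) = { #, b, h, r, u }.
Union: FOLLOW(S) = { #, b, h, r, u }.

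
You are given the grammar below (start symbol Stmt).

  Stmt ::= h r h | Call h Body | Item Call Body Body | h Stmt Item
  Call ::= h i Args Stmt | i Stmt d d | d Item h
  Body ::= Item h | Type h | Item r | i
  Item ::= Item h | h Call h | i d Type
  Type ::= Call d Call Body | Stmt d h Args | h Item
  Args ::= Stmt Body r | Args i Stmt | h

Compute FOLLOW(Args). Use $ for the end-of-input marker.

{ $, d, h, i, r }

In Call ::= h i Args Stmt: add FIRST(Stmt) = { d, h, i }.
In Type ::= Stmt d h Args: Args is at the end, add FOLLOW(Type) = { $, d, h, i, r }.
In Args ::= Args i Stmt: add FIRST(i Stmt) = { i }.
Union: FOLLOW(Args) = { $, d, h, i, r }.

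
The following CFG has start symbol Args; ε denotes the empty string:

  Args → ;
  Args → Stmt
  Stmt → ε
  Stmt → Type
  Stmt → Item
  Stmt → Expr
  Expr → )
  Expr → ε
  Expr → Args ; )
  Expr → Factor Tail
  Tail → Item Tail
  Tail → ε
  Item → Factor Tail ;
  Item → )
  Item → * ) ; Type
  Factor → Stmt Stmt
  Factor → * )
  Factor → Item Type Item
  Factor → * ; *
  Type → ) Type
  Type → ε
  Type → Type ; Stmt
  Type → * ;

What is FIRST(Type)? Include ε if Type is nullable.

Type → ) Type contributes {)}.
Type → ε contributes ε.
From Type → Type ; Stmt: Type nullable, take FIRST(Type) ∪ {;} = { ), *, ; }.
Type → * ; contributes {*}.
Union: FIRST(Type) = { ), *, ;, ε }.

{ ), *, ;, ε }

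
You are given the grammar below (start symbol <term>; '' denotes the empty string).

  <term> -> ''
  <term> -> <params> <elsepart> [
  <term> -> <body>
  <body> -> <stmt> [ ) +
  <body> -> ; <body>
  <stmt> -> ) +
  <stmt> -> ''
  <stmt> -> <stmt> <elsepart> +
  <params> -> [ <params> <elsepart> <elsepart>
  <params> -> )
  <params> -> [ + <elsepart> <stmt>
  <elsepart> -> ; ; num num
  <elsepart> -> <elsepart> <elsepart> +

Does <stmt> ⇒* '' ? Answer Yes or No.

Yes

<stmt> has an ''-production, so <stmt> ⇒ ''.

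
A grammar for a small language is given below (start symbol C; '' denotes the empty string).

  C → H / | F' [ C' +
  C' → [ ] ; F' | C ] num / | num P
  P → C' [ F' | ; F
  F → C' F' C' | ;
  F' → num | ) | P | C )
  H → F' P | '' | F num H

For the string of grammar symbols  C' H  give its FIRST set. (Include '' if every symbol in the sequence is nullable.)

Add FIRST(C') = { ), /, ;, [, num }; C' is not nullable, stop.

{ ), /, ;, [, num }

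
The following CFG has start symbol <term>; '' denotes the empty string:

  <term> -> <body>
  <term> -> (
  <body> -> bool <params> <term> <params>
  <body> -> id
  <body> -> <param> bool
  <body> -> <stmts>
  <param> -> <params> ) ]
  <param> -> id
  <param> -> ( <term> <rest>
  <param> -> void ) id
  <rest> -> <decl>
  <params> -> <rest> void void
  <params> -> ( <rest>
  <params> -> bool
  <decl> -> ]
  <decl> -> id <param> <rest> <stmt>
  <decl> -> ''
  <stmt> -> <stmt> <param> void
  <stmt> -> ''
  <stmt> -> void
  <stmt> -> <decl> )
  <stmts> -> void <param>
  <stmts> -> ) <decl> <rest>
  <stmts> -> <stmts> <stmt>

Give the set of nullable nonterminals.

Directly nullable (have an ''-production): <decl>, <stmt>.
<rest> -> <decl> with every symbol nullable, so <rest> is nullable.
No other nonterminal has a production whose RHS symbols are all nullable.

{ <decl>, <rest>, <stmt> }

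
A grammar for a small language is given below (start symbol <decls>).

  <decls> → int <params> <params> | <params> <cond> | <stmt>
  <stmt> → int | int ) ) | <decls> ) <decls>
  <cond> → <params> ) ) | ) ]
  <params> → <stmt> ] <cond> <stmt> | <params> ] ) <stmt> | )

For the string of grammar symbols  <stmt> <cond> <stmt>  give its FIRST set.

Add FIRST(<stmt>) = { ), int }; <stmt> is not nullable, stop.

{ ), int }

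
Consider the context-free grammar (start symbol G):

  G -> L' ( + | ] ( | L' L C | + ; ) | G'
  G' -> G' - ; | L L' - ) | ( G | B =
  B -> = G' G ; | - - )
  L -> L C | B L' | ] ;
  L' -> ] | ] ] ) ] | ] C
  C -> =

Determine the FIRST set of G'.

{ (, -, =, ] }

From G' -> G' - ;: add FIRST(G') = { (, -, =, ] }.
From G' -> L L' - ): add FIRST(L) = { -, =, ] }.
G' -> ( G contributes {(}.
From G' -> B =: add FIRST(B) = { -, = }.
Union: FIRST(G') = { (, -, =, ] }.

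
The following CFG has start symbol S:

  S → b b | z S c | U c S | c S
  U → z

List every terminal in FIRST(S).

S → b b contributes {b}.
S → z S c contributes {z}.
From S → U c S: add FIRST(U) = { z }.
S → c S contributes {c}.
Union: FIRST(S) = { b, c, z }.

{ b, c, z }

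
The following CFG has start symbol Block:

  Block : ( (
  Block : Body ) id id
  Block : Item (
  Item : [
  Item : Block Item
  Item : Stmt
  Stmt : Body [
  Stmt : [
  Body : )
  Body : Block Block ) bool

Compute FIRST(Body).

{ (, ), [ }

Body : ) contributes {)}.
From Body : Block Block ) bool: add FIRST(Block) = { (, ), [ }.
Union: FIRST(Body) = { (, ), [ }.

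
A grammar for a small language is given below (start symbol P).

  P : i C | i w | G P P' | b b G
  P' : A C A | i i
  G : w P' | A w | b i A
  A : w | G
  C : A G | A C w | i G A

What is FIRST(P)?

{ b, i, w }

P : i C contributes {i}.
P : i w contributes {i}.
From P : G P P': add FIRST(G) = { b, w }.
P : b b G contributes {b}.
Union: FIRST(P) = { b, i, w }.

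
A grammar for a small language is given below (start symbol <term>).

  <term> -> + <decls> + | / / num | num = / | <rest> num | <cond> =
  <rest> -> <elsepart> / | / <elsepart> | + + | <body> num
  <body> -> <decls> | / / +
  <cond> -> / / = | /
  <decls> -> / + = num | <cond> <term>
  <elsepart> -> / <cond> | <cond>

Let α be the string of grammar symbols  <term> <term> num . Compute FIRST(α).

{ +, /, num }

Add FIRST(<term>) = { +, /, num }; <term> is not nullable, stop.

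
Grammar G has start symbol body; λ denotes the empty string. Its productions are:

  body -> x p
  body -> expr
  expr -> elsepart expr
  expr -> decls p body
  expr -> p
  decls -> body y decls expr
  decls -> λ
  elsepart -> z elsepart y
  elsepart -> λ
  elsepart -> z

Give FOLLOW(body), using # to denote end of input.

body is the start symbol, so # ∈ FOLLOW(body).
In expr -> decls p body: body is at the end, add FOLLOW(expr) = { #, p, x, y, z }.
In decls -> body y decls expr: add FIRST(y decls expr) = { y }.
Union: FOLLOW(body) = { #, p, x, y, z }.

{ #, p, x, y, z }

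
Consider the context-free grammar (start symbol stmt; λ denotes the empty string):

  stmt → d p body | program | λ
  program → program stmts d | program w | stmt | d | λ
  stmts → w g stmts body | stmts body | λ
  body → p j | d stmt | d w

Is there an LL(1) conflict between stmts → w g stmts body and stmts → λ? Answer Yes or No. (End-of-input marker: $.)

FIRST(w g stmts body) = { w } and FIRST(λ) = { λ }.
The second is nullable but FOLLOW(stmts) = { d, p } is disjoint from FIRST of the first.

No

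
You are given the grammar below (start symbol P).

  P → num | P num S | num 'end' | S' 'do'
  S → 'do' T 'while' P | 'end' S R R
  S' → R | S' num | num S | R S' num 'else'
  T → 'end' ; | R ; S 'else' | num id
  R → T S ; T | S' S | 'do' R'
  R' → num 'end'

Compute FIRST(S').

From S' → R: add FIRST(R) = { 'do', 'end', num }.
From S' → S' num: add FIRST(S') = { 'do', 'end', num }.
S' → num S contributes {num}.
From S' → R S' num 'else': add FIRST(R) = { 'do', 'end', num }.
Union: FIRST(S') = { 'do', 'end', num }.

{ 'do', 'end', num }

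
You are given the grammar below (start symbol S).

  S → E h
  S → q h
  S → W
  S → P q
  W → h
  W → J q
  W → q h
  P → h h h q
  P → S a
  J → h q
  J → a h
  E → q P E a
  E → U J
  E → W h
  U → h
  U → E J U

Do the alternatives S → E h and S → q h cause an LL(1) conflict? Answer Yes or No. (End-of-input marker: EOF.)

FIRST(E h) = { a, h, q } and FIRST(q h) = { q }.
Both contain q, so the two alternatives are not disjoint — LL(1) conflict.

Yes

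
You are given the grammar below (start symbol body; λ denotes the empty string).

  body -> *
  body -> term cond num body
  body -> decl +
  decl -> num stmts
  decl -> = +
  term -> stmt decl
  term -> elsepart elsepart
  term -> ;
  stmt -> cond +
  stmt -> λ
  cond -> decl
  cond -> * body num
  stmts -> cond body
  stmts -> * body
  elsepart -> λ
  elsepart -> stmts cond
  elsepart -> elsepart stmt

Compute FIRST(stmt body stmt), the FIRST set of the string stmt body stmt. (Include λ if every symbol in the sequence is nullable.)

Add FIRST(stmt)\{λ} = { *, =, num }; stmt is nullable, continue.
Add FIRST(body) = { *, ;, =, num }; body is not nullable, stop.

{ *, ;, =, num }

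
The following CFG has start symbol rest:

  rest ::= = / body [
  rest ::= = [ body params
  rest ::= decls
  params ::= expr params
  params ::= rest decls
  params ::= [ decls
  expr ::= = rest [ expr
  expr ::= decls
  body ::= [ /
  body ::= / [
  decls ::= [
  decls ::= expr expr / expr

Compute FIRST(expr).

expr ::= = rest [ expr contributes {=}.
From expr ::= decls: add FIRST(decls) = { =, [ }.
Union: FIRST(expr) = { =, [ }.

{ =, [ }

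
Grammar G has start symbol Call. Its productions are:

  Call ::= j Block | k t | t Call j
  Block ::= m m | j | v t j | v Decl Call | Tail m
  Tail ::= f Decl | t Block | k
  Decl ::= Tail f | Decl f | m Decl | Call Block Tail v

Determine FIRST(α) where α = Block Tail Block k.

Add FIRST(Block) = { f, j, k, m, t, v }; Block is not nullable, stop.

{ f, j, k, m, t, v }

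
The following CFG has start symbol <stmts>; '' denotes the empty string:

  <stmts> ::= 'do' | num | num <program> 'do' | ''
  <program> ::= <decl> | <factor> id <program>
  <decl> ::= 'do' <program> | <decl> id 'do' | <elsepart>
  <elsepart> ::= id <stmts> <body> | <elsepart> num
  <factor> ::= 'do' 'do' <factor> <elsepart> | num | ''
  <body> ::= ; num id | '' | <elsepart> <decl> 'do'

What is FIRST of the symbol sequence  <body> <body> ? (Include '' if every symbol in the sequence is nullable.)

{ ;, id, '' }

Add FIRST(<body>)\{''} = { ;, id }; <body> is nullable, continue.
Add FIRST(<body>)\{''} = { ;, id }; <body> is nullable, continue.
Every symbol is nullable, so include ''.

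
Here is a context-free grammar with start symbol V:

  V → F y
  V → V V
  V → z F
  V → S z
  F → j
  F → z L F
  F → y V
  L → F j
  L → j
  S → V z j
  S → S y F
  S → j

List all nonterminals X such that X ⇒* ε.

{ } (none)

No nonterminal has an empty production or an RHS whose symbols are all nullable.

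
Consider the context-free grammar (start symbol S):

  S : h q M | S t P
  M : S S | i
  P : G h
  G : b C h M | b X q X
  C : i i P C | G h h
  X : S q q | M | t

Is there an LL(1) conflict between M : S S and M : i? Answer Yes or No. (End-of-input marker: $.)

FIRST(S S) = { h } and FIRST(i) = { i }.
The FIRST sets are disjoint and neither alternative is nullable — no conflict.

No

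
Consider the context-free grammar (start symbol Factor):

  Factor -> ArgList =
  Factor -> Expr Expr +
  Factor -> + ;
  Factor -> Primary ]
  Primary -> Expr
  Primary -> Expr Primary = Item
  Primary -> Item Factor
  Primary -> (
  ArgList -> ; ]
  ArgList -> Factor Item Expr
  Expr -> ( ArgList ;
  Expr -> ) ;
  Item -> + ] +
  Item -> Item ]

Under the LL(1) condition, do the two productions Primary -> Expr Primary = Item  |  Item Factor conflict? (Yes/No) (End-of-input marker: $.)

FIRST(Expr Primary = Item) = { (, ) } and FIRST(Item Factor) = { + }.
The FIRST sets are disjoint and neither alternative is nullable — no conflict.

No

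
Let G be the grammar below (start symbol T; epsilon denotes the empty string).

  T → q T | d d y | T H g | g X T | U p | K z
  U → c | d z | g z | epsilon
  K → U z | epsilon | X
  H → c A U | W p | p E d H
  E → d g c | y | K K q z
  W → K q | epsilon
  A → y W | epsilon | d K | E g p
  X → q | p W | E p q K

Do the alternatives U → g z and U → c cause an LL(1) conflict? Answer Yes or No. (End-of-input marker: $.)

FIRST(g z) = { g } and FIRST(c) = { c }.
The FIRST sets are disjoint and neither alternative is nullable — no conflict.

No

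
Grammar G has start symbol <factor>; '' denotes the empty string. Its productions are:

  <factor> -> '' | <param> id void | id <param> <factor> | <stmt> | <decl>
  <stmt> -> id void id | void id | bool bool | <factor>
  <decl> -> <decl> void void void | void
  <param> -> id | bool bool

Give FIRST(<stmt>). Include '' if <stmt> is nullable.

{ bool, id, void, '' }

<stmt> -> id void id contributes {id}.
<stmt> -> void id contributes {void}.
<stmt> -> bool bool contributes {bool}.
From <stmt> -> <factor>: add FIRST(<factor>) = { bool, id, void, '' } (including '' since <factor> is nullable).
Union: FIRST(<stmt>) = { bool, id, void, '' }.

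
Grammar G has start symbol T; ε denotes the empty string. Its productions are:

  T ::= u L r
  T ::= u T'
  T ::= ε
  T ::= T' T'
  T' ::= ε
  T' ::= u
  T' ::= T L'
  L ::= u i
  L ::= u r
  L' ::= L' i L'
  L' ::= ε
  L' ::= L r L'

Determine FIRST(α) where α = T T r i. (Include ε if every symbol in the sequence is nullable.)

Add FIRST(T)\{ε} = { i, u }; T is nullable, continue.
Add FIRST(T)\{ε} = { i, u }; T is nullable, continue.
r is a terminal; add {r} and stop.

{ i, r, u }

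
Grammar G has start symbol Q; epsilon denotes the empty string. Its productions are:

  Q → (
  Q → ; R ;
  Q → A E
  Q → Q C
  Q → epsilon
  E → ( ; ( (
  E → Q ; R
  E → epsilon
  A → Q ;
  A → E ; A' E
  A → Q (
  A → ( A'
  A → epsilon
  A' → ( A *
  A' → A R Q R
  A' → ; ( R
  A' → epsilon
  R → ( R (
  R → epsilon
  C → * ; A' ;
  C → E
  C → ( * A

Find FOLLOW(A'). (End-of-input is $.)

In A → E ; A' E: add FIRST(E)\{epsilon} = { (, *, ; }.
  Since E is nullable, also add FOLLOW(A) = { $, (, *, ; }.
In A → ( A': A' is at the end, add FOLLOW(A) = { $, (, *, ; }.
In C → * ; A' ;: add FIRST(;) = { ; }.
Union: FOLLOW(A') = { $, (, *, ; }.

{ $, (, *, ; }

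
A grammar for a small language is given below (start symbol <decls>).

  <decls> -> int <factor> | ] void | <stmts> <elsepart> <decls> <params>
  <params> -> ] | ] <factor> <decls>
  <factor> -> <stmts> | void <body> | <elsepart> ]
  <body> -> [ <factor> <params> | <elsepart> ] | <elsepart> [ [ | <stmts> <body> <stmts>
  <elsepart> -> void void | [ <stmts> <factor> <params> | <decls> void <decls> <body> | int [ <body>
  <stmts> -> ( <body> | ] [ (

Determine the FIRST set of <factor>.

{ (, [, ], int, void }

From <factor> -> <stmts>: add FIRST(<stmts>) = { (, ] }.
<factor> -> void <body> contributes {void}.
From <factor> -> <elsepart> ]: add FIRST(<elsepart>) = { (, [, ], int, void }.
Union: FIRST(<factor>) = { (, [, ], int, void }.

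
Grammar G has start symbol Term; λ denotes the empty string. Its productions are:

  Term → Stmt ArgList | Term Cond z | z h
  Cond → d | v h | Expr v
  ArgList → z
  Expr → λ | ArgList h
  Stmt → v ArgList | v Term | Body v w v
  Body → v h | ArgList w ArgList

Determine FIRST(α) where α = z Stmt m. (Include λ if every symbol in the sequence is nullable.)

z is a terminal; add {z} and stop.

{ z }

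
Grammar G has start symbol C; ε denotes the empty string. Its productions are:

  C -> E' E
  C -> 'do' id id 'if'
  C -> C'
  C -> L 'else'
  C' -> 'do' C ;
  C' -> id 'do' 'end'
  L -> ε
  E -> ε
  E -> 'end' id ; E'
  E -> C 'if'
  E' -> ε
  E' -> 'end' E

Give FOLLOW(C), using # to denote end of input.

{ #, 'if', ; }

C is the start symbol, so # ∈ FOLLOW(C).
In C' -> 'do' C ;: add FIRST(;) = { ; }.
In E -> C 'if': add FIRST('if') = { 'if' }.
Union: FOLLOW(C) = { #, 'if', ; }.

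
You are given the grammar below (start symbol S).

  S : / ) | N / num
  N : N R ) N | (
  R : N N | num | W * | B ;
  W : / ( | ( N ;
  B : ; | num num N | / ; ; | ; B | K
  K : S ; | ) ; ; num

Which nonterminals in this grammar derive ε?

{ } (none)

No nonterminal has an empty production or an RHS whose symbols are all nullable.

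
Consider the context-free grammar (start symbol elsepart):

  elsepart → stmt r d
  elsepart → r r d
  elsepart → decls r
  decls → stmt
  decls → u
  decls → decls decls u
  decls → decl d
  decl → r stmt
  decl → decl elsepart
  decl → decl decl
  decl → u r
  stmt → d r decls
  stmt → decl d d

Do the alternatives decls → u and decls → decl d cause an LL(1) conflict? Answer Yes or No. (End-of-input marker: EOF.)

Yes

FIRST(u) = { u } and FIRST(decl d) = { r, u }.
Both contain u, so the two alternatives are not disjoint — LL(1) conflict.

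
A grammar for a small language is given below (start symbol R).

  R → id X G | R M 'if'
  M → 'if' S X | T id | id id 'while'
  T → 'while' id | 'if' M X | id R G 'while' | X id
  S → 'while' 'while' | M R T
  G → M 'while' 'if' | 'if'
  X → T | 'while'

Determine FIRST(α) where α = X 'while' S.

{ 'if', 'while', id }

Add FIRST(X) = { 'if', 'while', id }; X is not nullable, stop.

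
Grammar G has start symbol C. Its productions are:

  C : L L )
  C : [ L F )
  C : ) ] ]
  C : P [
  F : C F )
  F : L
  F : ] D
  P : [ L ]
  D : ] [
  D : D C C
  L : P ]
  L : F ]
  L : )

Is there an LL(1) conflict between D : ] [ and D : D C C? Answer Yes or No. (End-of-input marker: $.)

Yes

FIRST(] [) = { ] } and FIRST(D C C) = { ] }.
Both contain ], so the two alternatives are not disjoint — LL(1) conflict.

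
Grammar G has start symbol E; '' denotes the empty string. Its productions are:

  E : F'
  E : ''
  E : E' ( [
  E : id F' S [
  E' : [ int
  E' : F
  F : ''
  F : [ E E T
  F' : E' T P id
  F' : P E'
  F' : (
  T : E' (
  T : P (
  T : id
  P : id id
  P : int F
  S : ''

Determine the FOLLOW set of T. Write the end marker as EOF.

{ EOF, (, [, id, int }

In F : [ E E T: T is at the end, add FOLLOW(F) = { EOF, (, [, id, int }.
In F' : E' T P id: add FIRST(P id) = { id, int }.
Union: FOLLOW(T) = { EOF, (, [, id, int }.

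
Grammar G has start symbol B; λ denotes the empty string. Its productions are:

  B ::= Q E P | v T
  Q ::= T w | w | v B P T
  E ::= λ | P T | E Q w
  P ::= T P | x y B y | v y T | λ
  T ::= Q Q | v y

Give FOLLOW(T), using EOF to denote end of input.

In B ::= v T: T is at the end, add FOLLOW(B) = { EOF, v, w, x, y }.
In Q ::= T w: add FIRST(w) = { w }.
In Q ::= v B P T: T is at the end, add FOLLOW(Q) = { EOF, v, w, x, y }.
In E ::= P T: T is at the end, add FOLLOW(E) = { EOF, v, w, x, y }.
In P ::= T P: add FIRST(P)\{λ} = { v, w, x }.
  Since P is nullable, also add FOLLOW(P) = { EOF, v, w, x, y }.
In P ::= v y T: T is at the end, add FOLLOW(P) = { EOF, v, w, x, y }.
Union: FOLLOW(T) = { EOF, v, w, x, y }.

{ EOF, v, w, x, y }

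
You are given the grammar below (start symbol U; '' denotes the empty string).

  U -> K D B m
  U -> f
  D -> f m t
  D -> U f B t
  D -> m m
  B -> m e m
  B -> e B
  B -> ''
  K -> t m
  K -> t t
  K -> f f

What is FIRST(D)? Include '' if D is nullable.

D -> f m t contributes {f}.
From D -> U f B t: add FIRST(U) = { f, t }.
D -> m m contributes {m}.
Union: FIRST(D) = { f, m, t }.

{ f, m, t }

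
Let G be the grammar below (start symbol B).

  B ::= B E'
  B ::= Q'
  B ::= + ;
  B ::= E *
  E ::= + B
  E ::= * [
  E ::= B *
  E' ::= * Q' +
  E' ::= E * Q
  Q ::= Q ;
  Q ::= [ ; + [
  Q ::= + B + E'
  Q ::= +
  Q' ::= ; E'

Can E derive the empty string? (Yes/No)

No

No nonterminal in this grammar is nullable.
No production of E has an RHS whose symbols are all nullable, so E is not nullable.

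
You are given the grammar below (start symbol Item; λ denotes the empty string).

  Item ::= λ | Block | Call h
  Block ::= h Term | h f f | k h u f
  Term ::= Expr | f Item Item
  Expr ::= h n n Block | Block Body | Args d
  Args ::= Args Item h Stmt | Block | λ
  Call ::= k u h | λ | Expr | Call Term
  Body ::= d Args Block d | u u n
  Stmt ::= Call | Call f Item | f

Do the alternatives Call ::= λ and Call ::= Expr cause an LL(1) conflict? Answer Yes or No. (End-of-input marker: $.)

Yes

FIRST(λ) = { λ } and FIRST(Expr) = { d, f, h, k }.
The first alternative is nullable and FOLLOW(Call) = { d, f, h, k } shares d with FIRST of the second — conflict.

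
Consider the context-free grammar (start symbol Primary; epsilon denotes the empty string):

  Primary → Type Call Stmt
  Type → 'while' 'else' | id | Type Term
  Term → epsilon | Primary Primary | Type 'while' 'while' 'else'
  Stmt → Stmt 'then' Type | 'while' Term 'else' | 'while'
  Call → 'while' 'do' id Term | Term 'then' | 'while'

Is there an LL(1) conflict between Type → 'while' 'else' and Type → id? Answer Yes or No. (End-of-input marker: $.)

FIRST('while' 'else') = { 'while' } and FIRST(id) = { id }.
The FIRST sets are disjoint and neither alternative is nullable — no conflict.

No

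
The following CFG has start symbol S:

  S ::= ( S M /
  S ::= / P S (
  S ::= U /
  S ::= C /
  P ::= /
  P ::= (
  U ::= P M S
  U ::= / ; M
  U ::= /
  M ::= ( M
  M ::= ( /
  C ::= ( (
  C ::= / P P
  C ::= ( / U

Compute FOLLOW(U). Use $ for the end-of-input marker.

{ / }

In S ::= U /: add FIRST(/) = { / }.
In C ::= ( / U: U is at the end, add FOLLOW(C) = { / }.
Union: FOLLOW(U) = { / }.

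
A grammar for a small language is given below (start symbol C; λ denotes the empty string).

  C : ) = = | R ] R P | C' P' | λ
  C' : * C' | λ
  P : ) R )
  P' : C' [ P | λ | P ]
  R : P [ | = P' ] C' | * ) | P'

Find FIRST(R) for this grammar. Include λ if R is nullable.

From R : P [: add FIRST(P) = { ) }.
R : = P' ] C' contributes {=}.
R : * ) contributes {*}.
From R : P': add FIRST(P') = { ), *, [, λ } (including λ since P' is nullable).
Union: FIRST(R) = { ), *, =, [, λ }.

{ ), *, =, [, λ }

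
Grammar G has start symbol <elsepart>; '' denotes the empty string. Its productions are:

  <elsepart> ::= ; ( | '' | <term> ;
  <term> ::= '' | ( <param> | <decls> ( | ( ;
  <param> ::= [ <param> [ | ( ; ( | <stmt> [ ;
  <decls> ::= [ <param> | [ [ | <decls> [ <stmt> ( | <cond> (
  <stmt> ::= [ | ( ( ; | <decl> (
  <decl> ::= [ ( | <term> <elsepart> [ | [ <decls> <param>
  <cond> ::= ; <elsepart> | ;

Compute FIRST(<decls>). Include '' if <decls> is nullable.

<decls> ::= [ <param> contributes {[}.
<decls> ::= [ [ contributes {[}.
From <decls> ::= <decls> [ <stmt> (: add FIRST(<decls>) = { ;, [ }.
From <decls> ::= <cond> (: add FIRST(<cond>) = { ; }.
Union: FIRST(<decls>) = { ;, [ }.

{ ;, [ }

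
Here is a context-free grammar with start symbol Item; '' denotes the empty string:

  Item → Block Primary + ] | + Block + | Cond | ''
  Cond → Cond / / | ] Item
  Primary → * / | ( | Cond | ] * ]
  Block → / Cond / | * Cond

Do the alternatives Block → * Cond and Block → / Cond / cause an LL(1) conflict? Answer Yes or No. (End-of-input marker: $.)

FIRST(* Cond) = { * } and FIRST(/ Cond /) = { / }.
The FIRST sets are disjoint and neither alternative is nullable — no conflict.

No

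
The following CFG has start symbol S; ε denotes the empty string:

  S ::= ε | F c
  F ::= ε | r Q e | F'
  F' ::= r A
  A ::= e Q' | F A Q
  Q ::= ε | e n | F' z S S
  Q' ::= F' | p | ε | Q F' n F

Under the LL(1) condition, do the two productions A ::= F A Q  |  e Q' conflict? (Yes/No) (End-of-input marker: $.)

Yes

FIRST(F A Q) = { e, r } and FIRST(e Q') = { e }.
Both contain e, so the two alternatives are not disjoint — LL(1) conflict.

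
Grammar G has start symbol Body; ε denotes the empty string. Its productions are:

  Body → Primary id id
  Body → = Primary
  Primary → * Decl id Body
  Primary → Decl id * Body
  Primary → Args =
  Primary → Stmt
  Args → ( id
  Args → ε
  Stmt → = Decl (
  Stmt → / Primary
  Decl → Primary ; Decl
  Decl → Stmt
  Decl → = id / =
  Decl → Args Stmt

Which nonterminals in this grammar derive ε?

Directly nullable (have an ε-production): Args.
No other nonterminal has a production whose RHS symbols are all nullable.

{ Args }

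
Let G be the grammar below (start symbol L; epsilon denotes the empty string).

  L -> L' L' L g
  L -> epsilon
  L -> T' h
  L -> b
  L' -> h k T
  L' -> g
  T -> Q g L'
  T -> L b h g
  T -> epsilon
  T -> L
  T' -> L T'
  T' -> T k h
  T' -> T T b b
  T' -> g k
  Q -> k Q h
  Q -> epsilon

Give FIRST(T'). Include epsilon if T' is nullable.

{ b, g, h, k }

From T' -> L T': L nullable, take FIRST(L) ∪ FIRST(T') = { b, g, h, k }.
From T' -> T k h: T nullable, take FIRST(T) ∪ {k} = { b, g, h, k }.
From T' -> T T b b: T, T nullable, take FIRST(T) ∪ FIRST(T) ∪ {b} = { b, g, h, k }.
T' -> g k contributes {g}.
Union: FIRST(T') = { b, g, h, k }.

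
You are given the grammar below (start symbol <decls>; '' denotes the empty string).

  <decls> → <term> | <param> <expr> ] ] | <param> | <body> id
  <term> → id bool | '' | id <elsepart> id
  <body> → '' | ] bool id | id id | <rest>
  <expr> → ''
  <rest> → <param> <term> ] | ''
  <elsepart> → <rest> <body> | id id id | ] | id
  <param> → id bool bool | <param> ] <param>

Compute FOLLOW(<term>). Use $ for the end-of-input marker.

In <decls> → <term>: <term> is at the end, add FOLLOW(<decls>) = { $ }.
In <rest> → <param> <term> ]: add FIRST(]) = { ] }.
Union: FOLLOW(<term>) = { $, ] }.

{ $, ] }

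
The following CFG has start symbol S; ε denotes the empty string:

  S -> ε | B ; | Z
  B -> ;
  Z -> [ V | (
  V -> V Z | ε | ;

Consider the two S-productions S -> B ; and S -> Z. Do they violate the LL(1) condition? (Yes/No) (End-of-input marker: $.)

FIRST(B ;) = { ; } and FIRST(Z) = { (, [ }.
The FIRST sets are disjoint and neither alternative is nullable — no conflict.

No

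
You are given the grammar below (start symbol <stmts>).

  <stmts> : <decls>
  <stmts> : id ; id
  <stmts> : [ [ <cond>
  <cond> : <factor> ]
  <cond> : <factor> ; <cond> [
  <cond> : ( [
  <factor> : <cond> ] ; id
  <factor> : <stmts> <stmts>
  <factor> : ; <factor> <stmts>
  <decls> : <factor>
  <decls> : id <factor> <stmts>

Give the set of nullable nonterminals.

{ } (none)

No nonterminal has an empty production or an RHS whose symbols are all nullable.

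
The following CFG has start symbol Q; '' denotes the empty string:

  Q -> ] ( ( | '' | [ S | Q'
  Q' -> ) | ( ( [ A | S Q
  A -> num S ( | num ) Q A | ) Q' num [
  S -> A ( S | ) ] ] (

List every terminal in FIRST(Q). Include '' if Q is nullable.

Q -> ] ( ( contributes {]}.
Q -> '' contributes ''.
Q -> [ S contributes {[}.
From Q -> Q': add FIRST(Q') = { (, ), num }.
Union: FIRST(Q) = { (, ), [, ], num, '' }.

{ (, ), [, ], num, '' }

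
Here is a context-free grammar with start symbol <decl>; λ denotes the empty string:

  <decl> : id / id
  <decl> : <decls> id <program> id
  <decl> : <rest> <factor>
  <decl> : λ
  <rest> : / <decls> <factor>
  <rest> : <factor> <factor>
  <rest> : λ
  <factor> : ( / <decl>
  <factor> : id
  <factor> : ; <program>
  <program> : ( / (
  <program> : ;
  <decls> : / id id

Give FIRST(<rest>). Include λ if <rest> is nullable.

<rest> : / <decls> <factor> contributes {/}.
From <rest> : <factor> <factor>: add FIRST(<factor>) = { (, ;, id }.
<rest> : λ contributes λ.
Union: FIRST(<rest>) = { (, /, ;, id, λ }.

{ (, /, ;, id, λ }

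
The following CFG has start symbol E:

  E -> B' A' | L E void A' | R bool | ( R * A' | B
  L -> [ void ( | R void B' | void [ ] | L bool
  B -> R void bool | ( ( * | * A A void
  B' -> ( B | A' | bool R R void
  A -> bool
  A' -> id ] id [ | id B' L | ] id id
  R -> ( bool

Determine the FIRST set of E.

{ (, *, [, ], bool, id, void }

From E -> B' A': add FIRST(B') = { (, ], bool, id }.
From E -> L E void A': add FIRST(L) = { (, [, void }.
From E -> R bool: add FIRST(R) = { ( }.
E -> ( R * A' contributes {(}.
From E -> B: add FIRST(B) = { (, * }.
Union: FIRST(E) = { (, *, [, ], bool, id, void }.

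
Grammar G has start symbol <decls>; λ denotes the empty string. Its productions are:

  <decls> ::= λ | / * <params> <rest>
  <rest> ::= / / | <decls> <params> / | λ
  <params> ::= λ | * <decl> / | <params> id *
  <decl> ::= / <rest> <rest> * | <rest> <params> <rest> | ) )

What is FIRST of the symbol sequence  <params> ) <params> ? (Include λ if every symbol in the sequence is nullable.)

Add FIRST(<params>)\{λ} = { *, id }; <params> is nullable, continue.
) is a terminal; add {)} and stop.

{ ), *, id }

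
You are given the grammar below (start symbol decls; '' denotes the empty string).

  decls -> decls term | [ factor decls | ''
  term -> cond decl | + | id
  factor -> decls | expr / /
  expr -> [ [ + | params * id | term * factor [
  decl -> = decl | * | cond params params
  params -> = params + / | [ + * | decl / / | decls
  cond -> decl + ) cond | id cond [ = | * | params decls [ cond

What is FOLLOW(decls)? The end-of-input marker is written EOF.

decls is the start symbol, so EOF ∈ FOLLOW(decls).
In decls -> decls term: add FIRST(term) = { *, +, =, [, id }.
In decls -> [ factor decls: decls is at the end, add FOLLOW(decls) = { EOF, *, +, /, =, [, id }.
In factor -> decls: decls is at the end, add FOLLOW(factor) = { EOF, *, +, /, =, [, id }.
In params -> decls: decls is at the end, add FOLLOW(params) = { EOF, *, +, /, =, [, id }.
In cond -> params decls [ cond: add FIRST([ cond) = { [ }.
Union: FOLLOW(decls) = { EOF, *, +, /, =, [, id }.

{ EOF, *, +, /, =, [, id }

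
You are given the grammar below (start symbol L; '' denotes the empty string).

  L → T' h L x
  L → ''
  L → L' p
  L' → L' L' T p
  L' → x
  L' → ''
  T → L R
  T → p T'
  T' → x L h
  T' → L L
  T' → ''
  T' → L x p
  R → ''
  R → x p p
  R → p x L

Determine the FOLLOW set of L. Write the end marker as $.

L is the start symbol, so $ ∈ FOLLOW(L).
In L → T' h L x: add FIRST(x) = { x }.
In T → L R: add FIRST(R)\{''} = { p, x }.
  Since R is nullable, also add FOLLOW(T) = { p }.
In T' → x L h: add FIRST(h) = { h }.
In T' → L L: add FIRST(L)\{''} = { h, p, x }.
  Since L is nullable, also add FOLLOW(T') = { h, p }.
In T' → L L: L is at the end, add FOLLOW(T') = { h, p }.
In T' → L x p: add FIRST(x p) = { x }.
In R → p x L: L is at the end, add FOLLOW(R) = { p }.
Union: FOLLOW(L) = { $, h, p, x }.

{ $, h, p, x }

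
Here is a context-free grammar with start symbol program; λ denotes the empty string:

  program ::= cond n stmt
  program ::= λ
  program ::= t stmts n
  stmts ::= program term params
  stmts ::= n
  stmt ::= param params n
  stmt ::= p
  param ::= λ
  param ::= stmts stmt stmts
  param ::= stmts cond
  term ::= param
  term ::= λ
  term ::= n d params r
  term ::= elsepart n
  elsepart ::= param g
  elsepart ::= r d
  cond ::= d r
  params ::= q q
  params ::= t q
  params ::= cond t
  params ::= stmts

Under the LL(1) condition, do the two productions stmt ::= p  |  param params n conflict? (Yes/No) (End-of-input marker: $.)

FIRST(p) = { p } and FIRST(param params n) = { d, g, n, q, r, t }.
The FIRST sets are disjoint and neither alternative is nullable — no conflict.

No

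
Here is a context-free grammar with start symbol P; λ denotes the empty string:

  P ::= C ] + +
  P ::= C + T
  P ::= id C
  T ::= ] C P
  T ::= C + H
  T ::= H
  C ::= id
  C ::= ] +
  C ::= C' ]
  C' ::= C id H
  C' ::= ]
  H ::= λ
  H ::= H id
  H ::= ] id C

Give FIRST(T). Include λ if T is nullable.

{ ], id, λ }

T ::= ] C P contributes {]}.
From T ::= C + H: add FIRST(C) = { ], id }.
From T ::= H: add FIRST(H) = { ], id, λ } (including λ since H is nullable).
Union: FIRST(T) = { ], id, λ }.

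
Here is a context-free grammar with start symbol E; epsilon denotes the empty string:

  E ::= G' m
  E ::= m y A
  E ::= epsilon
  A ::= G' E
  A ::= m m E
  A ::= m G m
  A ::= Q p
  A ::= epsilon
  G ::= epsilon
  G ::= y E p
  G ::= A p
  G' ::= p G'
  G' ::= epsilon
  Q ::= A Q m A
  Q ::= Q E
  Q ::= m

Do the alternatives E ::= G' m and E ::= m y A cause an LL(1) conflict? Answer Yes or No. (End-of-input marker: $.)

Yes

FIRST(G' m) = { m, p } and FIRST(m y A) = { m }.
Both contain m, so the two alternatives are not disjoint — LL(1) conflict.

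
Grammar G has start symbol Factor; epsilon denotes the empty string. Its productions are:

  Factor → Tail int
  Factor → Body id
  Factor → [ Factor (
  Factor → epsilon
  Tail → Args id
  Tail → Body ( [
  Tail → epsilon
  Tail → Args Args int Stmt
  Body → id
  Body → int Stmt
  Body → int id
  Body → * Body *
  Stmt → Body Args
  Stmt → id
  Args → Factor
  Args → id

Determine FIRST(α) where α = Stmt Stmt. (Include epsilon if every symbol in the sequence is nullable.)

{ *, id, int }

Add FIRST(Stmt) = { *, id, int }; Stmt is not nullable, stop.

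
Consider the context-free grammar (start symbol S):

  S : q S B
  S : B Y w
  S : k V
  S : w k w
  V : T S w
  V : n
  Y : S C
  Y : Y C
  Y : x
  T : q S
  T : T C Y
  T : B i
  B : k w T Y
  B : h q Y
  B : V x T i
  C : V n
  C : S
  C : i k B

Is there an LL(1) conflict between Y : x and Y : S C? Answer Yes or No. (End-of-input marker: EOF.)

FIRST(x) = { x } and FIRST(S C) = { h, k, n, q, w }.
The FIRST sets are disjoint and neither alternative is nullable — no conflict.

No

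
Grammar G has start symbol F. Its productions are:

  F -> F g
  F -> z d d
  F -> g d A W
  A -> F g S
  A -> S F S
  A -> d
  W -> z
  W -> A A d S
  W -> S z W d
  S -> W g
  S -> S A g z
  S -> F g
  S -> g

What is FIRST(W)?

W -> z contributes {z}.
From W -> A A d S: add FIRST(A) = { d, g, z }.
From W -> S z W d: add FIRST(S) = { d, g, z }.
Union: FIRST(W) = { d, g, z }.

{ d, g, z }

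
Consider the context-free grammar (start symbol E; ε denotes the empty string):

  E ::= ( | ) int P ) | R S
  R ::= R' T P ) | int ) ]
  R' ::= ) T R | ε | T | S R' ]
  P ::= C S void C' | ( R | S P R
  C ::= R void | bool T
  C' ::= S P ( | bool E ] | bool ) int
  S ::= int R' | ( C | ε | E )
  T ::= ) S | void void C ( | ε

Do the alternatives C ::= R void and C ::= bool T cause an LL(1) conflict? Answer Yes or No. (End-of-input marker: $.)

FIRST(R void) = { (, ), ], bool, int, void } and FIRST(bool T) = { bool }.
Both contain bool, so the two alternatives are not disjoint — LL(1) conflict.

Yes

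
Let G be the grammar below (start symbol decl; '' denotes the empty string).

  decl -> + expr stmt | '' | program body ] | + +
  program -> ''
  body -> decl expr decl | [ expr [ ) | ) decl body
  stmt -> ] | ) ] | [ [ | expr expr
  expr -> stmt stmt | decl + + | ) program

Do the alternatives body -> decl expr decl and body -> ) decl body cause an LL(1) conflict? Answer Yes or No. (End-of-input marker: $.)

FIRST(decl expr decl) = { ), +, [, ] } and FIRST() decl body) = { ) }.
Both contain ), so the two alternatives are not disjoint — LL(1) conflict.

Yes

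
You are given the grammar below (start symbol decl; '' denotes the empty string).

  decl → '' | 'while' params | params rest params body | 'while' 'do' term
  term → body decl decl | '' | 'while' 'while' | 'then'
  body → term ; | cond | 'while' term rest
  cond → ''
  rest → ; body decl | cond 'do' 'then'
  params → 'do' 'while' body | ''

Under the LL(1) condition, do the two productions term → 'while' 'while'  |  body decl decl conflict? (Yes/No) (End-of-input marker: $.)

Yes

FIRST('while' 'while') = { 'while' } and FIRST(body decl decl) = { 'do', 'then', 'while', ;, '' }.
Both contain 'while', so the two alternatives are not disjoint — LL(1) conflict.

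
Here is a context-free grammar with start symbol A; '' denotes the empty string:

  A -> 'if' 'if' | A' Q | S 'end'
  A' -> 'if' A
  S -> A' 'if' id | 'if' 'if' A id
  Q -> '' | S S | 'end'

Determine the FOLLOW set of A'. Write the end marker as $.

In A -> A' Q: add FIRST(Q)\{''} = { 'end', 'if' }.
  Since Q is nullable, also add FOLLOW(A) = { $, 'end', 'if', id }.
In S -> A' 'if' id: add FIRST('if' id) = { 'if' }.
Union: FOLLOW(A') = { $, 'end', 'if', id }.

{ $, 'end', 'if', id }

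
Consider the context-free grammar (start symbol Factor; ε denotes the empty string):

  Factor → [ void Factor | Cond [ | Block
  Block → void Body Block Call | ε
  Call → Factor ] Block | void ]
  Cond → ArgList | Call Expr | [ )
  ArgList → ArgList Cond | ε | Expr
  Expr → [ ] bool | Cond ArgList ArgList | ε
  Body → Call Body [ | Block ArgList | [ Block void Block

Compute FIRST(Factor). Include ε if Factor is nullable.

Factor → [ void Factor contributes {[}.
From Factor → Cond [: Cond nullable, take FIRST(Cond) ∪ {[} = { [, ], void }.
From Factor → Block: add FIRST(Block) = { void, ε } (including ε since Block is nullable).
Union: FIRST(Factor) = { [, ], void, ε }.

{ [, ], void, ε }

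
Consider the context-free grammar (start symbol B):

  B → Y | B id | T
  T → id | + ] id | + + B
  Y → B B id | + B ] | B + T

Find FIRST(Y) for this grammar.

From Y → B B id: add FIRST(B) = { +, id }.
Y → + B ] contributes {+}.
From Y → B + T: add FIRST(B) = { +, id }.
Union: FIRST(Y) = { +, id }.

{ +, id }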